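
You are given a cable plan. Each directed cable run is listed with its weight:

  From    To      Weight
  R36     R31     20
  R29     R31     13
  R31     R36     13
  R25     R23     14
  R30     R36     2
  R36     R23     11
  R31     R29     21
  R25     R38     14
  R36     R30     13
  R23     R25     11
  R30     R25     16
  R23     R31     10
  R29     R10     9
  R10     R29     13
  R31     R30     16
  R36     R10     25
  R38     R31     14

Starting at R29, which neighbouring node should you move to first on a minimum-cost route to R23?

R31

Candidate routes:
R29 - R31 - R30 - R36 - R23: 13+16+2+11 = 42
R29 - R31 - R36 - R23: 13+13+11 = 37
R29 - R31 - R30 - R25 - R23: 13+16+16+14 = 59
The minimum is 37 via R29 - R31 - R36 - R23.
So from R29 the first move is to R31.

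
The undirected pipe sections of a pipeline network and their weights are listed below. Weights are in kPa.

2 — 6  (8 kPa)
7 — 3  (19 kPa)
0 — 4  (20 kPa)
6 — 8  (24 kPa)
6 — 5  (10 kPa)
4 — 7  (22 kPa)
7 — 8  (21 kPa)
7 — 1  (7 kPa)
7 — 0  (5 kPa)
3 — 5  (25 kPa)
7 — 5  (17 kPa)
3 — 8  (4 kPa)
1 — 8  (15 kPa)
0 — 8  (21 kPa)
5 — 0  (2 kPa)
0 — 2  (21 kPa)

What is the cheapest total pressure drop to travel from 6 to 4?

32 kPa

Candidate routes:
6 - 5 - 0 - 4: 10+2+20 = 32
6 - 5 - 7 - 4: 10+17+22 = 49
6 - 2 - 0 - 4: 8+21+20 = 49
6 - 5 - 0 - 7 - 4: 10+2+5+22 = 39
Cheapest is 6 - 5 - 0 - 4 at 32 kPa.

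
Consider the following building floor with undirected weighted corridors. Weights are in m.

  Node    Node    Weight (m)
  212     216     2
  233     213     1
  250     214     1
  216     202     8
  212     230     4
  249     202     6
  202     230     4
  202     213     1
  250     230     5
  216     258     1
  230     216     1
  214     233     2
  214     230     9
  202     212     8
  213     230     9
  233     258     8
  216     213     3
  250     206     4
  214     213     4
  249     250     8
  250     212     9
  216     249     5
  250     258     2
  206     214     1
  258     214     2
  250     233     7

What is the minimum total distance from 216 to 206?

4 m

Compare a few routes:
216 → 258 → 214 → 206: 1+2+1 = 4
216 → 258 → 250 → 214 → 206: 1+2+1+1 = 5
Cheapest is 216 → 258 → 214 → 206 at 4 m.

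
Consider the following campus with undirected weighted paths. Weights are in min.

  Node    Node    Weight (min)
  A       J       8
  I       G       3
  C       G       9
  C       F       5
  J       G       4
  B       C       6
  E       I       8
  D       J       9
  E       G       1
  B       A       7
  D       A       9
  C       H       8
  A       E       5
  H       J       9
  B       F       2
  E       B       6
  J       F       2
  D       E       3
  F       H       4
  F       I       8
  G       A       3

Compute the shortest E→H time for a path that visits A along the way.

17 min

Shortest E→A: E–G–A = 4
Best A to H: A–B–F–H costing 13
Total via A: 4 + 13 = 17 min.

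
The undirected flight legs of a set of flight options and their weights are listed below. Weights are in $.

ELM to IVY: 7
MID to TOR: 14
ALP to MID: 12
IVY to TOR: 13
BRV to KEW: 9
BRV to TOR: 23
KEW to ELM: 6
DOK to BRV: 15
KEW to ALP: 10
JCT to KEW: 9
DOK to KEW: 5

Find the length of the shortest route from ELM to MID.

Settle nodes by increasing distance from ELM:
ELM: 0
KEW: 6  (via ELM)
IVY: 7  (via ELM)
DOK: 11  (via KEW)
BRV: 15  (via KEW)
JCT: 15  (via KEW)
ALP: 16  (via KEW)
TOR: 20  (via IVY)
MID: 28  (via ALP)
Shortest route: ELM → KEW → ALP → MID = $28.

$28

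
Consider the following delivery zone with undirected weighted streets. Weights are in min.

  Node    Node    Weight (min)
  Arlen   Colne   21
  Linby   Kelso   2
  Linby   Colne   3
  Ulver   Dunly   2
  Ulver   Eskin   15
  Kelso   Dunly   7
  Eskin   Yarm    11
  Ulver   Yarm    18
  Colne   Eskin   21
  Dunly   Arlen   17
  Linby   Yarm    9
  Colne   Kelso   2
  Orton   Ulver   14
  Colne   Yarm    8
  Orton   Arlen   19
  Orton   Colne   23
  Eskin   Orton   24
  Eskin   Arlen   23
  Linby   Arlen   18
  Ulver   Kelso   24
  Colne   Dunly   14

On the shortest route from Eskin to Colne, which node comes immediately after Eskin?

Candidate routes:
Eskin–Yarm–Linby–Colne: 11+9+3 = 23
Eskin–Colne: 21 = 21
Eskin–Yarm–Colne: 11+8 = 19
The minimum is 19 min via Eskin–Yarm–Colne.
So from Eskin the first move is to Yarm.

Yarm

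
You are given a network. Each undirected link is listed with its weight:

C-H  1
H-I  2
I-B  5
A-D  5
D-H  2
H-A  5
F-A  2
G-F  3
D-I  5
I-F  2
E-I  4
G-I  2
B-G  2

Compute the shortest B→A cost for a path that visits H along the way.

Shortest B→H: B–G–I–H = 6
Shortest H→A: H–A = 5
Total via H: 6 + 5 = 11.

11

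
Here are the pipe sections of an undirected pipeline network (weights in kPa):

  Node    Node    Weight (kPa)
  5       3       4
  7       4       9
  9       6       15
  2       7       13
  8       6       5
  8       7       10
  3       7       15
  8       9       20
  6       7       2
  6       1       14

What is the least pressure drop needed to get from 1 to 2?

Candidate routes:
1 - 6 - 7 - 2: 14+2+13 = 29
1 - 6 - 8 - 7 - 2: 14+5+10+13 = 42
1 - 6 - 9 - 8 - 7 - 2: 14+15+20+10+13 = 72
Cheapest is 1 - 6 - 7 - 2 at 29 kPa.

29 kPa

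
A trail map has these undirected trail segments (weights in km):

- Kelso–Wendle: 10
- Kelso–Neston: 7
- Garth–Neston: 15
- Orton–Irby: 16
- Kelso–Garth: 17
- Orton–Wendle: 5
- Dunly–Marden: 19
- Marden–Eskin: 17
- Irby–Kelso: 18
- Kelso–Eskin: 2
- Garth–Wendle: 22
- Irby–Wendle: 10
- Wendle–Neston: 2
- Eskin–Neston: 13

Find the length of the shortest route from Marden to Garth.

36 km

Compare a few routes:
Marden → Eskin → Kelso → Garth: 17+2+17 = 36
Marden → Eskin → Kelso → Neston → Garth: 17+2+7+15 = 41
The minimum is 36 km via Marden → Eskin → Kelso → Garth.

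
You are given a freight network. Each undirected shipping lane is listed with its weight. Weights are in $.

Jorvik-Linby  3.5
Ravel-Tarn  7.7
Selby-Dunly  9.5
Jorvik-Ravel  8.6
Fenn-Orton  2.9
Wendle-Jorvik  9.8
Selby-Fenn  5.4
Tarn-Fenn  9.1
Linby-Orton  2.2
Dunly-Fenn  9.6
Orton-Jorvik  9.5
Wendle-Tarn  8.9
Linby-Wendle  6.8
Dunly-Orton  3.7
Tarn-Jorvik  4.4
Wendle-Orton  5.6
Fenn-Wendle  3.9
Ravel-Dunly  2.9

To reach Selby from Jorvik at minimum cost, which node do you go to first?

Candidate routes:
Jorvik → Tarn → Fenn → Selby: 4.4+9.1+5.4 = 18.9
Jorvik → Orton → Fenn → Selby: 9.5+2.9+5.4 = 17.8
Jorvik → Linby → Orton → Dunly → Selby: 3.5+2.2+3.7+9.5 = 18.9
Jorvik → Linby → Orton → Fenn → Selby: 3.5+2.2+2.9+5.4 = 14
The minimum is $14 via Jorvik → Linby → Orton → Fenn → Selby.
So from Jorvik the first move is to Linby.

Linby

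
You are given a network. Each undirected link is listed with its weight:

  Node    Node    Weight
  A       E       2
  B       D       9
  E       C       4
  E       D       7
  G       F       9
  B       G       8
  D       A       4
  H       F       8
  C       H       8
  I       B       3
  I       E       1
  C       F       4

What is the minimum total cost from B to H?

Running Dijkstra from B:
B: 0
I: 3  (via B)
E: 4  (via I)
A: 6  (via E)
C: 8  (via E)
G: 8  (via B)
D: 9  (via B)
F: 12  (via C)
H: 16  (via C)
Shortest route: B–I–E–C–H = 16.

16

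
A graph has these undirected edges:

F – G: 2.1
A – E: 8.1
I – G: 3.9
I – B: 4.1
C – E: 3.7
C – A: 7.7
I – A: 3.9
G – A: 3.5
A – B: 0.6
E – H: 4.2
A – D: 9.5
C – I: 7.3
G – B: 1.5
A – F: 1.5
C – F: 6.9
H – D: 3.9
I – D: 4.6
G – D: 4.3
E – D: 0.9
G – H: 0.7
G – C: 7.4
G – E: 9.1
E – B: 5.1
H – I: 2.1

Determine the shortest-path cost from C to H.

Candidate routes:
C–E–H: 3.7+4.2 = 7.9
C–G–H: 7.4+0.7 = 8.1
C–E–D–H: 3.7+0.9+3.9 = 8.5
Cheapest is C–E–H at 7.9.

7.9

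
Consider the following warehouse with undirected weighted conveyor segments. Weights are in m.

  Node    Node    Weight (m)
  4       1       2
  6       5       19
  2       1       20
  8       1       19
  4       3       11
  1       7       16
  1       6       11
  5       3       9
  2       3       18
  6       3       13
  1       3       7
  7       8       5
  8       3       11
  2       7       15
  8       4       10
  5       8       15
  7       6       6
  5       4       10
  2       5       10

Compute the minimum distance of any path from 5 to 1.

12 m

Shortest distances from 5:
5: 0
3: 9  (via 5)
2: 10  (via 5)
4: 10  (via 5)
1: 12  (via 4)
Shortest route: 5–4–1 = 12 m.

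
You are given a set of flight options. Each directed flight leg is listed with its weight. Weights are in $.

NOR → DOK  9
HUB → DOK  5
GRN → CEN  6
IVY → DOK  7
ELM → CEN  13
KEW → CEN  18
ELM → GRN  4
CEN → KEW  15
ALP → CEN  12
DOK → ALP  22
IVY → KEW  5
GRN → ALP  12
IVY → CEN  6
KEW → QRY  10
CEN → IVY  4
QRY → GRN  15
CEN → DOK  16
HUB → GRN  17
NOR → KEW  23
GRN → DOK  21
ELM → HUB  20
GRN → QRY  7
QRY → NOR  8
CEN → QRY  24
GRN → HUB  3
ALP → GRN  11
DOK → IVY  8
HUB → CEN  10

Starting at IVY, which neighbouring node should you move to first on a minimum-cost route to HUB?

KEW

Enumerating some paths:
IVY - CEN - KEW - QRY - GRN - HUB: 6+15+10+15+3 = 49
IVY - CEN - QRY - GRN - HUB: 6+24+15+3 = 48
IVY - KEW - QRY - GRN - HUB: 5+10+15+3 = 33
IVY - DOK - ALP - GRN - HUB: 7+22+11+3 = 43
The minimum is $33 via IVY - KEW - QRY - GRN - HUB.
So from IVY the first move is to KEW.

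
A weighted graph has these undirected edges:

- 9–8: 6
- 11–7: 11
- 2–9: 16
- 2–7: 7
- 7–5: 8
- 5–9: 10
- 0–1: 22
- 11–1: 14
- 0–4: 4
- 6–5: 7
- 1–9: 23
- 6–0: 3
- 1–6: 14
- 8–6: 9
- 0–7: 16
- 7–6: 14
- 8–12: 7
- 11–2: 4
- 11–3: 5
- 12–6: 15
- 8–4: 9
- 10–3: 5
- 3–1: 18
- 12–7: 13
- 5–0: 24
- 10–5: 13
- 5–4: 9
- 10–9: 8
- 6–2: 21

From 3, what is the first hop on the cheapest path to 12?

Compare a few routes:
3 → 10 → 9 → 8 → 12: 5+8+6+7 = 26
3 → 11 → 2 → 7 → 12: 5+4+7+13 = 29
3 → 11 → 7 → 12: 5+11+13 = 29
The minimum is 26 via 3 → 10 → 9 → 8 → 12.
So from 3 the first move is to 10.

10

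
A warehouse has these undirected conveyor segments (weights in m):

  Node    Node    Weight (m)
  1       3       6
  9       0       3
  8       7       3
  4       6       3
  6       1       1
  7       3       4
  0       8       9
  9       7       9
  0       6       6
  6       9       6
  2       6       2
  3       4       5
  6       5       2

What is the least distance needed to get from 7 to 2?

13 m

Enumerating some paths:
7 - 3 - 1 - 6 - 2: 4+6+1+2 = 13
7 - 3 - 4 - 6 - 2: 4+5+3+2 = 14
The minimum is 13 m via 7 - 3 - 1 - 6 - 2.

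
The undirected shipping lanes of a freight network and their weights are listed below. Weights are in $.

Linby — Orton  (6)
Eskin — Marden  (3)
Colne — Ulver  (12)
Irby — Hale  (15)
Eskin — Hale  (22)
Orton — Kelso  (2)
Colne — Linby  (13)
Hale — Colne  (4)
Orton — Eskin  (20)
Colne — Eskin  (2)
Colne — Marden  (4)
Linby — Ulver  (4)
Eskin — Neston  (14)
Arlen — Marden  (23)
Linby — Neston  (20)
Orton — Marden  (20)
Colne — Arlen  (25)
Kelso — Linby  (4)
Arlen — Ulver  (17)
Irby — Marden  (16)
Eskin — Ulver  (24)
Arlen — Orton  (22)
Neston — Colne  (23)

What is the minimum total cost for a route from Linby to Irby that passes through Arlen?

$60

Best Linby to Arlen: Linby–Ulver–Arlen costing 21
Best Arlen to Irby: Arlen–Marden–Irby costing 39
Total via Arlen: 21 + 39 = $60.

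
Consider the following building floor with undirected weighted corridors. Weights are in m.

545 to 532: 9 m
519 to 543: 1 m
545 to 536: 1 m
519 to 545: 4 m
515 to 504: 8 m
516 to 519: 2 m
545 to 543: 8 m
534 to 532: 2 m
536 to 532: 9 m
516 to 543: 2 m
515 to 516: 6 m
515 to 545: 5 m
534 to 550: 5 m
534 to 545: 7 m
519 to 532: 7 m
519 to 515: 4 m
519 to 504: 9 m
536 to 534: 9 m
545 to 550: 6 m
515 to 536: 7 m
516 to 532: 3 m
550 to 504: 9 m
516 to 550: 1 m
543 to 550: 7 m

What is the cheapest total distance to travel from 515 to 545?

5 m

Running Dijkstra from 515:
515: 0
519: 4  (via 515)
543: 5  (via 519)
545: 5  (via 515)
Shortest route: 515 → 545 = 5 m.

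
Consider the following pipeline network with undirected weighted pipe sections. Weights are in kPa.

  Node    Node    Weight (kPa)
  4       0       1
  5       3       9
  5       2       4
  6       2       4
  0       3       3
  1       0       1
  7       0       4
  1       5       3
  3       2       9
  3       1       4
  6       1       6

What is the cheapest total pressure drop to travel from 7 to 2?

Settle nodes by increasing distance from 7:
7: 0
0: 4  (via 7)
1: 5  (via 0)
4: 5  (via 0)
3: 7  (via 0)
5: 8  (via 1)
6: 11  (via 1)
2: 12  (via 5)
Shortest route: 7–0–1–5–2 = 12 kPa.

12 kPa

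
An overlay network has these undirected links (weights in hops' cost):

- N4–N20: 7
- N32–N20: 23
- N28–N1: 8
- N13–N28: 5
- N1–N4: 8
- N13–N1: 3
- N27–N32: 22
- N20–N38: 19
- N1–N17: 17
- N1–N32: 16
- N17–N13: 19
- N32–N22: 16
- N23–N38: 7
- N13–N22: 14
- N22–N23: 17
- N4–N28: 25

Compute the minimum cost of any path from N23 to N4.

33 hops' cost

Running Dijkstra from N23:
N23: 0
N38: 7  (via N23)
N22: 17  (via N23)
N20: 26  (via N38)
N13: 31  (via N22)
N4: 33  (via N20)
Shortest route: N23 → N38 → N20 → N4 = 33 hops' cost.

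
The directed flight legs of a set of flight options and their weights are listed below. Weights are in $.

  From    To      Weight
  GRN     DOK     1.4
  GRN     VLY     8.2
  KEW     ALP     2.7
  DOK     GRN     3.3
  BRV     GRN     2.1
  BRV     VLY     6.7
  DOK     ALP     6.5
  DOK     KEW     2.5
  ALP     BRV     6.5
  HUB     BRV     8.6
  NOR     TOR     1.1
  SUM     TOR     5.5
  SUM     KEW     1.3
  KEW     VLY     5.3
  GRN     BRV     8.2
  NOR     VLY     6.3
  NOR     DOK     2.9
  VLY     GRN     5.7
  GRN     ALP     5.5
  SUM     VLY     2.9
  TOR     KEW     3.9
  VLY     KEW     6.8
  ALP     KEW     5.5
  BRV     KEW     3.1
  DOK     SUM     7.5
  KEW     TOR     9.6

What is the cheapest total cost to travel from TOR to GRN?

$14.9

Settle nodes by increasing distance from TOR:
TOR: 0
KEW: 3.9  (via TOR)
ALP: 6.6  (via KEW)
VLY: 9.2  (via KEW)
BRV: 13.1  (via ALP)
GRN: 14.9  (via VLY)
Shortest route: TOR → KEW → VLY → GRN = $14.9.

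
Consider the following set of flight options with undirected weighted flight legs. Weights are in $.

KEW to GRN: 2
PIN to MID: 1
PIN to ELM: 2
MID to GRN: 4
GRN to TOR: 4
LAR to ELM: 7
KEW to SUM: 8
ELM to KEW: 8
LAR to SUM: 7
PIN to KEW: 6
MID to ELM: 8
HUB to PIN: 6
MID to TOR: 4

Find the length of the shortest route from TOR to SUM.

$14

Candidate routes:
TOR - GRN - KEW - SUM: 4+2+8 = 14
TOR - MID - GRN - KEW - SUM: 4+4+2+8 = 18
Cheapest is TOR - GRN - KEW - SUM at $14.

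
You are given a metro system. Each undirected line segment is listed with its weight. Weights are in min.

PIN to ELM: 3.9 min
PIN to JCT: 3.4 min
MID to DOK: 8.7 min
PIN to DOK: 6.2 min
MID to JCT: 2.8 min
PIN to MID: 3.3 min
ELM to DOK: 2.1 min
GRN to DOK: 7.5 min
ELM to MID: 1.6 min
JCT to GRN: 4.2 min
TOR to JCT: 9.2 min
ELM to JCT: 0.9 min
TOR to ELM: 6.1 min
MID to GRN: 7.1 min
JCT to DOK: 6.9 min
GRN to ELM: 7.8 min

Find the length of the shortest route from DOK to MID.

3.7 min

Settle nodes by increasing distance from DOK:
DOK: 0
ELM: 2.1  (via DOK)
JCT: 3  (via ELM)
MID: 3.7  (via ELM)
Shortest route: DOK–ELM–MID = 3.7 min.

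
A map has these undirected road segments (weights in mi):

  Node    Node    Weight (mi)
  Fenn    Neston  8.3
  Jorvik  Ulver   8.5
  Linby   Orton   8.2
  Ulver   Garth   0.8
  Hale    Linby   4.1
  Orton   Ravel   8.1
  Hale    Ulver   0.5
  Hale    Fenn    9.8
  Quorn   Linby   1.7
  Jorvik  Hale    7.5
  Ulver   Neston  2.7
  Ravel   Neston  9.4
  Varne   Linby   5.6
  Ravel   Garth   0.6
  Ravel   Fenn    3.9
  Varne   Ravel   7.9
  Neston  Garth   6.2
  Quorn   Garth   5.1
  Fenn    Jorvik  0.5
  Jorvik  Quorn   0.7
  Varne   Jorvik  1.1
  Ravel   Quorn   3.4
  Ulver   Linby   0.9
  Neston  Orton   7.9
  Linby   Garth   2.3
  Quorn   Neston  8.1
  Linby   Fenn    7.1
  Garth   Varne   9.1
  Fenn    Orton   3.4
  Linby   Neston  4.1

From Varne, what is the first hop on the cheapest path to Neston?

Jorvik

Enumerating some paths:
Varne–Jorvik–Quorn–Linby–Neston: 1.1+0.7+1.7+4.1 = 7.6
Varne–Jorvik–Quorn–Linby–Ulver–Neston: 1.1+0.7+1.7+0.9+2.7 = 7.1
Cheapest is Varne–Jorvik–Quorn–Linby–Ulver–Neston at 7.1 mi.
So from Varne the first move is to Jorvik.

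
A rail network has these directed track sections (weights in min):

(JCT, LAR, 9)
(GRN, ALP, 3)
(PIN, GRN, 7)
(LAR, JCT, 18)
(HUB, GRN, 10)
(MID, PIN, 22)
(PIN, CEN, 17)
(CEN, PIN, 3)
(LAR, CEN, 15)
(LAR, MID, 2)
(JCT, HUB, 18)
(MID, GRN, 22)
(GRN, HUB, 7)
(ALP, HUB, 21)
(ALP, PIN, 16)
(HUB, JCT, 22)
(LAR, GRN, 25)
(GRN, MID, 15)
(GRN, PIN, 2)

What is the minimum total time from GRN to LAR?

38 min

Shortest distances from GRN:
GRN: 0
PIN: 2  (via GRN)
ALP: 3  (via GRN)
HUB: 7  (via GRN)
MID: 15  (via GRN)
CEN: 19  (via PIN)
JCT: 29  (via HUB)
LAR: 38  (via JCT)
Shortest route: GRN → HUB → JCT → LAR = 38 min.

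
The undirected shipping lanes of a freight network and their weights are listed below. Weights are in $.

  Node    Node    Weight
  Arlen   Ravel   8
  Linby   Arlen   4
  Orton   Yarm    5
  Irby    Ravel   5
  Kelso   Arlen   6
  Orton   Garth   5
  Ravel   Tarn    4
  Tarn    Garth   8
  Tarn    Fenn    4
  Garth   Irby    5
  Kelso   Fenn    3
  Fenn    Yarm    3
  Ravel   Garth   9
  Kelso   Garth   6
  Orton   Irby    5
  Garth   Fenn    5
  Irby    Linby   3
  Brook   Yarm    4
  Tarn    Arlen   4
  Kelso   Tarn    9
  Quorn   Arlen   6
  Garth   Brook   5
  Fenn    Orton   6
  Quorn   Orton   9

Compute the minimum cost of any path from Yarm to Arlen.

$11

Enumerating some paths:
Yarm → Fenn → Tarn → Arlen: 3+4+4 = 11
Yarm → Fenn → Kelso → Arlen: 3+3+6 = 12
Cheapest is Yarm → Fenn → Tarn → Arlen at $11.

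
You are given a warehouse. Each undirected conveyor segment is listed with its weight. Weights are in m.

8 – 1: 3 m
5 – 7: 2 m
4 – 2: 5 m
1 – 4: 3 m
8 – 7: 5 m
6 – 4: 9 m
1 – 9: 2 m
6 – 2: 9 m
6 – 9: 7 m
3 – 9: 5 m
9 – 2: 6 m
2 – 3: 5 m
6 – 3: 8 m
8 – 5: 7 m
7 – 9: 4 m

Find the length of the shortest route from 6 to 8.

12 m

Running Dijkstra from 6:
6: 0
9: 7  (via 6)
3: 8  (via 6)
1: 9  (via 9)
2: 9  (via 6)
4: 9  (via 6)
7: 11  (via 9)
8: 12  (via 1)
Shortest route: 6–9–1–8 = 12 m.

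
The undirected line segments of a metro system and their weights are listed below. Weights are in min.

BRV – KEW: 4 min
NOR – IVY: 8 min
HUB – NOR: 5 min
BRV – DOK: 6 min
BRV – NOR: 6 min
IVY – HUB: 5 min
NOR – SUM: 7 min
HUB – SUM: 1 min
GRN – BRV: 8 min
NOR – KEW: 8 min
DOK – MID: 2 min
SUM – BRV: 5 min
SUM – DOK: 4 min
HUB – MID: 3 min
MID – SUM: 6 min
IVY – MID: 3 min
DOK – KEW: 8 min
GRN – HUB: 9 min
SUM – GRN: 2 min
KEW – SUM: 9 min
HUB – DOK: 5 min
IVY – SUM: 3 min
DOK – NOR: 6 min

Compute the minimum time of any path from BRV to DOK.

Compare a few routes:
BRV–SUM–DOK: 5+4 = 9
BRV–DOK: 6 = 6
Cheapest is BRV–DOK at 6 min.

6 min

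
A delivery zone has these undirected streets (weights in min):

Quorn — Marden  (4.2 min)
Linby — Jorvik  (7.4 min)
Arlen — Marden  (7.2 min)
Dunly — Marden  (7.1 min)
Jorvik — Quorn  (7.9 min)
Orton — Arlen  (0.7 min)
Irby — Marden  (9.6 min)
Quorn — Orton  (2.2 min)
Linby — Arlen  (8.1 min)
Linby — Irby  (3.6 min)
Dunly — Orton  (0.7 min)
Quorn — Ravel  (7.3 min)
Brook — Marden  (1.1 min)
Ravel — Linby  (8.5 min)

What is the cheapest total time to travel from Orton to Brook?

Enumerating some paths:
Orton → Dunly → Marden → Brook: 0.7+7.1+1.1 = 8.9
Orton → Quorn → Marden → Brook: 2.2+4.2+1.1 = 7.5
The minimum is 7.5 min via Orton → Quorn → Marden → Brook.

7.5 min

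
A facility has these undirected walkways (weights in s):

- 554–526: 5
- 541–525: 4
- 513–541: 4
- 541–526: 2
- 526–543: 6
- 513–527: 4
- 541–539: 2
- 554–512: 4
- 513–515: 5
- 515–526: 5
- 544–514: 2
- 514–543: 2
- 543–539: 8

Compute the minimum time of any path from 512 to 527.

19 s

Compare a few routes:
512 → 554 → 526 → 515 → 513 → 527: 4+5+5+5+4 = 23
512 → 554 → 526 → 541 → 513 → 527: 4+5+2+4+4 = 19
The minimum is 19 s via 512 → 554 → 526 → 541 → 513 → 527.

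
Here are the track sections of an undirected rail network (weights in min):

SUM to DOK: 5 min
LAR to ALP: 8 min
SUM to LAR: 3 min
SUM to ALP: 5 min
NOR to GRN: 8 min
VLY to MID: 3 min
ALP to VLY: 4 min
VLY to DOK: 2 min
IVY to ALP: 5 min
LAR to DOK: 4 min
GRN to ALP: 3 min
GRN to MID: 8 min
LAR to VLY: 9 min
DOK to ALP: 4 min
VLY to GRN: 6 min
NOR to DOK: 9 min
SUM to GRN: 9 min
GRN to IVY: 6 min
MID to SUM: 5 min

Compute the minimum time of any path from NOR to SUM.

Shortest distances from NOR:
NOR: 0
GRN: 8  (via NOR)
DOK: 9  (via NOR)
VLY: 11  (via DOK)
ALP: 11  (via GRN)
LAR: 13  (via DOK)
IVY: 14  (via GRN)
SUM: 14  (via DOK)
Shortest route: NOR–DOK–SUM = 14 min.

14 min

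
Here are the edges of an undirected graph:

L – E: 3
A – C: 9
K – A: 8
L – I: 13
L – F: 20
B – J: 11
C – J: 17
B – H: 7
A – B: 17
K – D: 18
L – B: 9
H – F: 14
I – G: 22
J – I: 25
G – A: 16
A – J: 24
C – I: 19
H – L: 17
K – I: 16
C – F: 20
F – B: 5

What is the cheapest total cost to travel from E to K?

Candidate routes:
E → L → B → A → K: 3+9+17+8 = 37
E → L → H → B → A → K: 3+17+7+17+8 = 52
E → L → I → C → A → K: 3+13+19+9+8 = 52
E → L → I → K: 3+13+16 = 32
The minimum is 32 via E → L → I → K.

32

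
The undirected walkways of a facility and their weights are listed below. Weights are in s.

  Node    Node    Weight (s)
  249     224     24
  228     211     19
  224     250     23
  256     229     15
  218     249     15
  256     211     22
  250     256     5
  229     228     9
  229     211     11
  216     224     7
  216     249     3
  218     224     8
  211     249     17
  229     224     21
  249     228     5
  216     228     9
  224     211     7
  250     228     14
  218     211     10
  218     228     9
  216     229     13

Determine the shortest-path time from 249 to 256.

24 s

Compare a few routes:
249 → 228 → 229 → 256: 5+9+15 = 29
249 → 216 → 229 → 256: 3+13+15 = 31
249 → 228 → 250 → 256: 5+14+5 = 24
249 → 216 → 228 → 250 → 256: 3+9+14+5 = 31
The minimum is 24 s via 249 → 228 → 250 → 256.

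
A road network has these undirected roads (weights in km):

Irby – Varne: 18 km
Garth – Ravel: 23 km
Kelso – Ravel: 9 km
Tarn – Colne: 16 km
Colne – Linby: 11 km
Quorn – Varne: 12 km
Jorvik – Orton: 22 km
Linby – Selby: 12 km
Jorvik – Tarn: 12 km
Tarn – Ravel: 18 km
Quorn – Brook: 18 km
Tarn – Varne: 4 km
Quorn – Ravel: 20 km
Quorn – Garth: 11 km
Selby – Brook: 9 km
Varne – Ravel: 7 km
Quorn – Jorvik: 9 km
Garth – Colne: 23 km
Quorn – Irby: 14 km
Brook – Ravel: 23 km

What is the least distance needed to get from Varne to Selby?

Settle nodes by increasing distance from Varne:
Varne: 0
Tarn: 4  (via Varne)
Ravel: 7  (via Varne)
Quorn: 12  (via Varne)
Kelso: 16  (via Ravel)
Jorvik: 16  (via Tarn)
Irby: 18  (via Varne)
Colne: 20  (via Tarn)
Garth: 23  (via Quorn)
Brook: 30  (via Ravel)
Linby: 31  (via Colne)
Orton: 38  (via Jorvik)
Selby: 39  (via Brook)
Shortest route: Varne–Ravel–Brook–Selby = 39 km.

39 km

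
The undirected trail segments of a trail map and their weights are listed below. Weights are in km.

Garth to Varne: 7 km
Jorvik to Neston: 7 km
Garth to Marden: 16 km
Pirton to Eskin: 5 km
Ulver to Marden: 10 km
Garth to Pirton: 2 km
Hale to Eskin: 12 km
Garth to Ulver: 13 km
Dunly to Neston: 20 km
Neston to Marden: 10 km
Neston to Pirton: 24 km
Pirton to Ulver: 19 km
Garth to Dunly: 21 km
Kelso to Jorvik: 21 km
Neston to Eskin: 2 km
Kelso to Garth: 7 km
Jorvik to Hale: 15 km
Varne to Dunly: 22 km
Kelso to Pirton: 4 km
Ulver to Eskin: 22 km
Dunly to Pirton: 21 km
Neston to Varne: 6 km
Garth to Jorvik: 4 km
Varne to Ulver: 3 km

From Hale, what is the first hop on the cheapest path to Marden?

Eskin

Candidate routes:
Hale - Eskin - Neston - Marden: 12+2+10 = 24
Hale - Jorvik - Neston - Marden: 15+7+10 = 32
The minimum is 24 km via Hale - Eskin - Neston - Marden.
So from Hale the first move is to Eskin.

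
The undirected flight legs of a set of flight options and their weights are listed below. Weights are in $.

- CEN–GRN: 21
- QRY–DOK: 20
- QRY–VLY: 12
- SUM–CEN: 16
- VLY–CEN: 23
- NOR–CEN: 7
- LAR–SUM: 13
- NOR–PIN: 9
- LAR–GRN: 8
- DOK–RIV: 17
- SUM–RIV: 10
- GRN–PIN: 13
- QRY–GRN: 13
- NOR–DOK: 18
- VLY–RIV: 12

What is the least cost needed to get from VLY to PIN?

Settle nodes by increasing distance from VLY:
VLY: 0
RIV: 12  (via VLY)
QRY: 12  (via VLY)
SUM: 22  (via RIV)
CEN: 23  (via VLY)
GRN: 25  (via QRY)
DOK: 29  (via RIV)
NOR: 30  (via CEN)
LAR: 33  (via GRN)
PIN: 38  (via GRN)
Shortest route: VLY → QRY → GRN → PIN = $38.

$38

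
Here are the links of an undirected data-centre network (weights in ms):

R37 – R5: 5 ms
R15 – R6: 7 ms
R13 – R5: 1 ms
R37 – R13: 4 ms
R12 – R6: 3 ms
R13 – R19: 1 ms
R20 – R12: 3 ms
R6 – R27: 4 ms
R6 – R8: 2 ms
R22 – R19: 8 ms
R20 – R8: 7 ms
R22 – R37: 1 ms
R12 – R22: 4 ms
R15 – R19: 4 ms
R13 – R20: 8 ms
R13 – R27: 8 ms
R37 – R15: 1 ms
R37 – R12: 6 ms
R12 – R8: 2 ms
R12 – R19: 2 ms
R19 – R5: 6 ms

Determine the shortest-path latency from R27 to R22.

Shortest distances from R27:
R27: 0
R6: 4  (via R27)
R8: 6  (via R6)
R12: 7  (via R6)
R13: 8  (via R27)
R5: 9  (via R13)
R19: 9  (via R12)
R20: 10  (via R12)
R22: 11  (via R12)
Shortest route: R27 → R6 → R12 → R22 = 11 ms.

11 ms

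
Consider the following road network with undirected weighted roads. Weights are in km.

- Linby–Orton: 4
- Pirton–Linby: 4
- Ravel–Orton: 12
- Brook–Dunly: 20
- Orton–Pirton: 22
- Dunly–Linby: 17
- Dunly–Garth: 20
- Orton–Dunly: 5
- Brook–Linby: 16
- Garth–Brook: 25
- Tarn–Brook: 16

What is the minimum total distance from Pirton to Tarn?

36 km

Candidate routes:
Pirton → Linby → Orton → Dunly → Brook → Tarn: 4+4+5+20+16 = 49
Pirton → Linby → Brook → Tarn: 4+16+16 = 36
The minimum is 36 km via Pirton → Linby → Brook → Tarn.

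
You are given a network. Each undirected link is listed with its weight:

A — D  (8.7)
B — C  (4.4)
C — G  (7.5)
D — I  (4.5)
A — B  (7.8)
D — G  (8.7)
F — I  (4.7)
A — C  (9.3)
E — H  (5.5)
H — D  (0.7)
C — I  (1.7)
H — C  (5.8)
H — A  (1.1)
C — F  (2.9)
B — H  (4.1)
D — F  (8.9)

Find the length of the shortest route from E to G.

14.9

Shortest distances from E:
E: 0
H: 5.5  (via E)
D: 6.2  (via H)
A: 6.6  (via H)
B: 9.6  (via H)
I: 10.7  (via D)
C: 11.3  (via H)
F: 14.2  (via C)
G: 14.9  (via D)
Shortest route: E–H–D–G = 14.9.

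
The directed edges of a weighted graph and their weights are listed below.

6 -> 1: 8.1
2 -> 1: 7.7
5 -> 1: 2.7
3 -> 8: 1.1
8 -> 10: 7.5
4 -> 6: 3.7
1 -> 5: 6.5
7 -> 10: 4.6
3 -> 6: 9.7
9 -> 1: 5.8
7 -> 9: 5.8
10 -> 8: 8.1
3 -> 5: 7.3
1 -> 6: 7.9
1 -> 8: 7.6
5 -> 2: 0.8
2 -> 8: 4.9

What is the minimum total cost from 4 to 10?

26.9

Settle nodes by increasing distance from 4:
4: 0
6: 3.7  (via 4)
1: 11.8  (via 6)
5: 18.3  (via 1)
2: 19.1  (via 5)
8: 19.4  (via 1)
10: 26.9  (via 8)
Shortest route: 4–6–1–8–10 = 26.9.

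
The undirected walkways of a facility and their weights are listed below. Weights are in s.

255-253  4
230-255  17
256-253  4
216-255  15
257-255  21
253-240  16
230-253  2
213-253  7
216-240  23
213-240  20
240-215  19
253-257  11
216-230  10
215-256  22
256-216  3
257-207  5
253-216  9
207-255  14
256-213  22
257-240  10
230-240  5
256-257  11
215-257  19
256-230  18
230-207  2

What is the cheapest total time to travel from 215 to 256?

Settle nodes by increasing distance from 215:
215: 0
257: 19  (via 215)
240: 19  (via 215)
256: 22  (via 215)
Shortest route: 215 → 256 = 22 s.

22 s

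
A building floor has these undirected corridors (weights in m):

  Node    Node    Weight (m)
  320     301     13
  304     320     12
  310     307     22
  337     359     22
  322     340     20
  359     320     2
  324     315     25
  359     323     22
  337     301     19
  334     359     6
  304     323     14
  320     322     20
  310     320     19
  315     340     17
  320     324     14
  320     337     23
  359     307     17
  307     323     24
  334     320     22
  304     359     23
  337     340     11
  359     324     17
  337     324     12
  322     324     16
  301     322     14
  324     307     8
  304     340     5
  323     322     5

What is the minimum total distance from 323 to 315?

36 m

Running Dijkstra from 323:
323: 0
322: 5  (via 323)
304: 14  (via 323)
340: 19  (via 304)
301: 19  (via 322)
324: 21  (via 322)
359: 22  (via 323)
320: 24  (via 359)
307: 24  (via 323)
334: 28  (via 359)
337: 30  (via 340)
315: 36  (via 340)
Shortest route: 323–304–340–315 = 36 m.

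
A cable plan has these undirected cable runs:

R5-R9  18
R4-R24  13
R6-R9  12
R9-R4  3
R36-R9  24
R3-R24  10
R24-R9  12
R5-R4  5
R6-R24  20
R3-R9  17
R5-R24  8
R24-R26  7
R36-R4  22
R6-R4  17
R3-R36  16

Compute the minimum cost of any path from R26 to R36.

Shortest distances from R26:
R26: 0
R24: 7  (via R26)
R5: 15  (via R24)
R3: 17  (via R24)
R9: 19  (via R24)
R4: 20  (via R24)
R6: 27  (via R24)
R36: 33  (via R3)
Shortest route: R26 → R24 → R3 → R36 = 33.

33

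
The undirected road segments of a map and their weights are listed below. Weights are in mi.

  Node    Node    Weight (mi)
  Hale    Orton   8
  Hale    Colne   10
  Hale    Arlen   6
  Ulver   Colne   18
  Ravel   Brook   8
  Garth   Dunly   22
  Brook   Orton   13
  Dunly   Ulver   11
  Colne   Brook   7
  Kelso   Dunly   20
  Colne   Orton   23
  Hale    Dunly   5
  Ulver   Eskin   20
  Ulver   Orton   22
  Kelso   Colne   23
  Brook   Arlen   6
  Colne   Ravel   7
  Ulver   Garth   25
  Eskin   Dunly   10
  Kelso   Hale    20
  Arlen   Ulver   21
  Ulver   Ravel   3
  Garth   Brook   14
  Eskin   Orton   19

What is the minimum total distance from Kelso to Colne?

Running Dijkstra from Kelso:
Kelso: 0
Hale: 20  (via Kelso)
Dunly: 20  (via Kelso)
Colne: 23  (via Kelso)
Shortest route: Kelso–Colne = 23 mi.

23 mi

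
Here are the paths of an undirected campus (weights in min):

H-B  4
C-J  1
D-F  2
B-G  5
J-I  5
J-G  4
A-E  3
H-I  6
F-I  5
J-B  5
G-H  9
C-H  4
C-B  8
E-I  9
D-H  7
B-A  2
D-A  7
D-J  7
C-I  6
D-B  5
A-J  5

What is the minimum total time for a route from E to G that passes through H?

Shortest E→H: E → A → B → H = 9
Best H to G: H → G costing 9
Total via H: 9 + 9 = 18 min.

18 min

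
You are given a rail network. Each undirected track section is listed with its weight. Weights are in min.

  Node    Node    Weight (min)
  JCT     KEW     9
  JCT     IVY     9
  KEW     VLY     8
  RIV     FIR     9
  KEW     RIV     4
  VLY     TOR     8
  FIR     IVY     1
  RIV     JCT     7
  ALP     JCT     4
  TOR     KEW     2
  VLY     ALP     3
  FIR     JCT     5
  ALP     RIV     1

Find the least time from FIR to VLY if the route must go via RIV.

Shortest FIR→RIV: FIR → RIV = 9
Shortest RIV→VLY: RIV → ALP → VLY = 4
Total via RIV: 9 + 4 = 13 min.

13 min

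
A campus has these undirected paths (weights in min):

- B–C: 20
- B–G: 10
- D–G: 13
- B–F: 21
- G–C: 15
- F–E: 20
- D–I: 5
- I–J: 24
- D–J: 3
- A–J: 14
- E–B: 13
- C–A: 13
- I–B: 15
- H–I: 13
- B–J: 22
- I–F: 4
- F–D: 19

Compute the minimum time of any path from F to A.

26 min

Settle nodes by increasing distance from F:
F: 0
I: 4  (via F)
D: 9  (via I)
J: 12  (via D)
H: 17  (via I)
B: 19  (via I)
E: 20  (via F)
G: 22  (via D)
A: 26  (via J)
Shortest route: F–I–D–J–A = 26 min.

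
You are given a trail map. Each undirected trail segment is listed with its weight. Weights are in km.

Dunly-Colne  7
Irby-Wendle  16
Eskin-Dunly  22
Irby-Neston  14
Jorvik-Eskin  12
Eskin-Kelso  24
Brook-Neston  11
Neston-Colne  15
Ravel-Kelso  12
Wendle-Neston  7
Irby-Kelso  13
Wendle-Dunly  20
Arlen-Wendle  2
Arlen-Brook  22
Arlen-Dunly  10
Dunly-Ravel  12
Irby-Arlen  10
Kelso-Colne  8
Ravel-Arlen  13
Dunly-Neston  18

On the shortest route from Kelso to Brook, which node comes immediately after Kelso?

Colne

Compare a few routes:
Kelso–Irby–Neston–Brook: 13+14+11 = 38
Kelso–Colne–Neston–Brook: 8+15+11 = 34
The minimum is 34 km via Kelso–Colne–Neston–Brook.
So from Kelso the first move is to Colne.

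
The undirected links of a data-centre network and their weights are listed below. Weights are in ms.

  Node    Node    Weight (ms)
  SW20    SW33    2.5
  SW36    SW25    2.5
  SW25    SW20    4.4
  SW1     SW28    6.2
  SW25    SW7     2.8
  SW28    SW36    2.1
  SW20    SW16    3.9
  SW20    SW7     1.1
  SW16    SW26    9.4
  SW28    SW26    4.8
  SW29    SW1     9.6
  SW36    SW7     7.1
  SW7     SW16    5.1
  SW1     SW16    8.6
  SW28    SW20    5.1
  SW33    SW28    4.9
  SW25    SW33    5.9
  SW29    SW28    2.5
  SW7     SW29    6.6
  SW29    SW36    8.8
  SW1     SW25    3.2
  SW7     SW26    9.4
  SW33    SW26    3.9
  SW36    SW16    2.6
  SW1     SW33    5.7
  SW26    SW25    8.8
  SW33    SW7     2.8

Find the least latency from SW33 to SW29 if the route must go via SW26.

Best SW33 to SW26: SW33–SW26 costing 3.9
Best SW26 to SW29: SW26–SW28–SW29 costing 7.3
Total via SW26: 3.9 + 7.3 = 11.2 ms.

11.2 ms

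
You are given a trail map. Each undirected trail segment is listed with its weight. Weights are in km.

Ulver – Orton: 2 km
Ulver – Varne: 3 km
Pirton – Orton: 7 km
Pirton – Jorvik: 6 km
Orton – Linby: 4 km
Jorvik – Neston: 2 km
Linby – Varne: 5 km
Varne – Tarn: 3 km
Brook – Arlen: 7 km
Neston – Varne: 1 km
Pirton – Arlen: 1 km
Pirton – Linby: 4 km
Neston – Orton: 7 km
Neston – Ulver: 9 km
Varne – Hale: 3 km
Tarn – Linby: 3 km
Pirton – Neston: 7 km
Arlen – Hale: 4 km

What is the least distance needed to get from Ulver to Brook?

17 km

Shortest distances from Ulver:
Ulver: 0
Orton: 2  (via Ulver)
Varne: 3  (via Ulver)
Neston: 4  (via Varne)
Hale: 6  (via Varne)
Linby: 6  (via Orton)
Jorvik: 6  (via Neston)
Tarn: 6  (via Varne)
Pirton: 9  (via Orton)
Arlen: 10  (via Hale)
Brook: 17  (via Arlen)
Shortest route: Ulver → Varne → Hale → Arlen → Brook = 17 km.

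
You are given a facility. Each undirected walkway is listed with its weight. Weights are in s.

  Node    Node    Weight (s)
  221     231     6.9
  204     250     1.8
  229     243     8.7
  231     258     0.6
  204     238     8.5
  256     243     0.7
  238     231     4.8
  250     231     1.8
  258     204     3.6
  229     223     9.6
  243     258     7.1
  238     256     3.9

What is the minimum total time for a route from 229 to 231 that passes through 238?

Shortest 229→238: 229 → 243 → 256 → 238 = 13.3
Shortest 238→231: 238 → 231 = 4.8
Total via 238: 13.3 + 4.8 = 18.1 s.

18.1 s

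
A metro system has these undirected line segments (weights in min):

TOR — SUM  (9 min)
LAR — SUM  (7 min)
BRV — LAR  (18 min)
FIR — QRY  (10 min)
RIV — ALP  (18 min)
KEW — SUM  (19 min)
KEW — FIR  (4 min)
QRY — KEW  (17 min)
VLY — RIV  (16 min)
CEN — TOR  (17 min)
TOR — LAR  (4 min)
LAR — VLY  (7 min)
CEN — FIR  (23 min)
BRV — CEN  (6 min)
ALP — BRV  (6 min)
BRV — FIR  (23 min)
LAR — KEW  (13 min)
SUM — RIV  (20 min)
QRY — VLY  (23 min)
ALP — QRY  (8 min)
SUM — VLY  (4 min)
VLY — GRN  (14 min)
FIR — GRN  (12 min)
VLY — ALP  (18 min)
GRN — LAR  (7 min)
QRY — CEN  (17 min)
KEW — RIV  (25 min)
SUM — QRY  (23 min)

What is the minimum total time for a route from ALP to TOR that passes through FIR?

39 min

Best ALP to FIR: ALP → QRY → FIR costing 18
Best FIR to TOR: FIR → KEW → LAR → TOR costing 21
Total via FIR: 18 + 21 = 39 min.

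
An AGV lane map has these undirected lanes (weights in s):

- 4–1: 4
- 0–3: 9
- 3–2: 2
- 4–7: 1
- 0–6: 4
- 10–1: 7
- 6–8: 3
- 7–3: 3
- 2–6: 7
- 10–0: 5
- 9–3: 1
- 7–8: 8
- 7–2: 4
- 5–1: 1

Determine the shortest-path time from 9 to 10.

15 s

Enumerating some paths:
9 - 3 - 7 - 4 - 1 - 10: 1+3+1+4+7 = 16
9 - 3 - 2 - 7 - 4 - 1 - 10: 1+2+4+1+4+7 = 19
9 - 3 - 0 - 10: 1+9+5 = 15
9 - 3 - 2 - 6 - 0 - 10: 1+2+7+4+5 = 19
Cheapest is 9 - 3 - 0 - 10 at 15 s.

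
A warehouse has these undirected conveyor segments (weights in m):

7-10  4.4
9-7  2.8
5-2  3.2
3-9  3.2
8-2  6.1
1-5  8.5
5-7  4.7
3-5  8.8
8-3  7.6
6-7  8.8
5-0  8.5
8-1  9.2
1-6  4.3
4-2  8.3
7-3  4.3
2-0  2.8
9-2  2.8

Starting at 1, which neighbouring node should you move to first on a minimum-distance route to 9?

5

Compare a few routes:
1 - 6 - 7 - 9: 4.3+8.8+2.8 = 15.9
1 - 5 - 7 - 9: 8.5+4.7+2.8 = 16
1 - 5 - 2 - 9: 8.5+3.2+2.8 = 14.5
Cheapest is 1 - 5 - 2 - 9 at 14.5 m.
So from 1 the first move is to 5.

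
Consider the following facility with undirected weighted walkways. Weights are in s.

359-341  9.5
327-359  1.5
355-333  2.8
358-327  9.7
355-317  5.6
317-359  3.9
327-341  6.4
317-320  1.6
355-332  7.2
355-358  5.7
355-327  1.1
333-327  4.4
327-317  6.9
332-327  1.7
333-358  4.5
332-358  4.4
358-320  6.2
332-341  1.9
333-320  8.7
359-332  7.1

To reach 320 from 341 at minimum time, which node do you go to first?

332

Enumerating some paths:
341 → 332 → 327 → 359 → 317 → 320: 1.9+1.7+1.5+3.9+1.6 = 10.6
341 → 332 → 327 → 355 → 317 → 320: 1.9+1.7+1.1+5.6+1.6 = 11.9
341 → 332 → 327 → 317 → 320: 1.9+1.7+6.9+1.6 = 12.1
The minimum is 10.6 s via 341 → 332 → 327 → 359 → 317 → 320.
So from 341 the first move is to 332.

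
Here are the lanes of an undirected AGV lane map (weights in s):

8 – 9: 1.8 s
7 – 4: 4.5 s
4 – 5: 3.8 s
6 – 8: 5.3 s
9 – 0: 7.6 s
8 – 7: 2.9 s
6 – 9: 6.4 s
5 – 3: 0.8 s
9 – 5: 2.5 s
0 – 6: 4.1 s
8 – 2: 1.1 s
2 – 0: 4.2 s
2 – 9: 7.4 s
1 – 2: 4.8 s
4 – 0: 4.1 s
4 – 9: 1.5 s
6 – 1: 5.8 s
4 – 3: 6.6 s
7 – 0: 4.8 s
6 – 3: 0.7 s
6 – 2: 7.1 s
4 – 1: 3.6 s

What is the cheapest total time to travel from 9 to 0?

Compare a few routes:
9 - 4 - 0: 1.5+4.1 = 5.6
9 - 8 - 2 - 0: 1.8+1.1+4.2 = 7.1
The minimum is 5.6 s via 9 - 4 - 0.

5.6 s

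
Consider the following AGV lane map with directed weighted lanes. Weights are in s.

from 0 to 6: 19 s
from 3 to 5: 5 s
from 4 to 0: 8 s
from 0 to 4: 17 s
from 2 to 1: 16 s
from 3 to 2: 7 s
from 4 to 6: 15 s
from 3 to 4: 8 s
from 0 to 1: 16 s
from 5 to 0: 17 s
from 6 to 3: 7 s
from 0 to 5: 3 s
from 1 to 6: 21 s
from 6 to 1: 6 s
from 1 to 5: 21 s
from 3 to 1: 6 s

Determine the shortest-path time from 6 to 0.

Running Dijkstra from 6:
6: 0
1: 6  (via 6)
3: 7  (via 6)
5: 12  (via 3)
2: 14  (via 3)
4: 15  (via 3)
0: 23  (via 4)
Shortest route: 6–3–4–0 = 23 s.

23 s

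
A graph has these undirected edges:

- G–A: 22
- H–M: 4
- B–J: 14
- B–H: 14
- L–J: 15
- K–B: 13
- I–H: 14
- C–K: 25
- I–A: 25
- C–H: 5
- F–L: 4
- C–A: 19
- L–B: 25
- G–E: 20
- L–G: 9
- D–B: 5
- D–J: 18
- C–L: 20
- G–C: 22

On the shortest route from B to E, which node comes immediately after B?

Candidate routes:
B → L → G → E: 25+9+20 = 54
B → J → L → G → E: 14+15+9+20 = 58
Cheapest is B → L → G → E at 54.
So from B the first move is to L.

L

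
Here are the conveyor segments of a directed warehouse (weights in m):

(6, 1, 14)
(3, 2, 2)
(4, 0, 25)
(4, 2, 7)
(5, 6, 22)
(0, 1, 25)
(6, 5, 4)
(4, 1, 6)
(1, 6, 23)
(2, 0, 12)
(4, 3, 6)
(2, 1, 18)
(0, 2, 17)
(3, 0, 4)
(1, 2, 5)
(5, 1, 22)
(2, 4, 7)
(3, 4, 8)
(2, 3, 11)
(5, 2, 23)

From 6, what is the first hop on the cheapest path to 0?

1

Enumerating some paths:
6 - 1 - 2 - 0: 14+5+12 = 31
6 - 1 - 2 - 3 - 0: 14+5+11+4 = 34
Cheapest is 6 - 1 - 2 - 0 at 31 m.
So from 6 the first move is to 1.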